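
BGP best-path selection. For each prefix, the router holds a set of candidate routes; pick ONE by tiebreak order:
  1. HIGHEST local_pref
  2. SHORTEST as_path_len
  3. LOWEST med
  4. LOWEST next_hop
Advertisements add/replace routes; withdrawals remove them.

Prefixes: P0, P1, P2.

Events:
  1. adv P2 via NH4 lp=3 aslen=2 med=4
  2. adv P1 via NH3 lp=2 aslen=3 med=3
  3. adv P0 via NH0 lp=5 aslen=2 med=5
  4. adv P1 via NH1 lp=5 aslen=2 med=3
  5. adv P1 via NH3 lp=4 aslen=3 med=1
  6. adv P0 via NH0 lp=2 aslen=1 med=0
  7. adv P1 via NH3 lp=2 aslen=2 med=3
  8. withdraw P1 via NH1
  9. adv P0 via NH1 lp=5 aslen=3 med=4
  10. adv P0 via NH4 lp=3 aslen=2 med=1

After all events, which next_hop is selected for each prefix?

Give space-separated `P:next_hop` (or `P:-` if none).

Op 1: best P0=- P1=- P2=NH4
Op 2: best P0=- P1=NH3 P2=NH4
Op 3: best P0=NH0 P1=NH3 P2=NH4
Op 4: best P0=NH0 P1=NH1 P2=NH4
Op 5: best P0=NH0 P1=NH1 P2=NH4
Op 6: best P0=NH0 P1=NH1 P2=NH4
Op 7: best P0=NH0 P1=NH1 P2=NH4
Op 8: best P0=NH0 P1=NH3 P2=NH4
Op 9: best P0=NH1 P1=NH3 P2=NH4
Op 10: best P0=NH1 P1=NH3 P2=NH4

Answer: P0:NH1 P1:NH3 P2:NH4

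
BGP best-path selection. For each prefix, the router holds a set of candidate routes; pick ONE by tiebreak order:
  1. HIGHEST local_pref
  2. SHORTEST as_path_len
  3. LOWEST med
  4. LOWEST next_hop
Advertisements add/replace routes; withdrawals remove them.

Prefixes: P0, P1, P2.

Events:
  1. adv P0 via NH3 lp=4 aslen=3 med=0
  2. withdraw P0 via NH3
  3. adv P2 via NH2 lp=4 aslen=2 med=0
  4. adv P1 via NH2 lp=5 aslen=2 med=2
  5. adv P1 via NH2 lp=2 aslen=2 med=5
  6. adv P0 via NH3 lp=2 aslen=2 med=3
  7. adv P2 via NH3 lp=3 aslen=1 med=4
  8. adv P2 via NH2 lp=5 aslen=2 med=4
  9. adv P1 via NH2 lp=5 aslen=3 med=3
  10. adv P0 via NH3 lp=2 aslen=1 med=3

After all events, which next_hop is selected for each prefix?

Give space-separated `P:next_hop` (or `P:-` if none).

Op 1: best P0=NH3 P1=- P2=-
Op 2: best P0=- P1=- P2=-
Op 3: best P0=- P1=- P2=NH2
Op 4: best P0=- P1=NH2 P2=NH2
Op 5: best P0=- P1=NH2 P2=NH2
Op 6: best P0=NH3 P1=NH2 P2=NH2
Op 7: best P0=NH3 P1=NH2 P2=NH2
Op 8: best P0=NH3 P1=NH2 P2=NH2
Op 9: best P0=NH3 P1=NH2 P2=NH2
Op 10: best P0=NH3 P1=NH2 P2=NH2

Answer: P0:NH3 P1:NH2 P2:NH2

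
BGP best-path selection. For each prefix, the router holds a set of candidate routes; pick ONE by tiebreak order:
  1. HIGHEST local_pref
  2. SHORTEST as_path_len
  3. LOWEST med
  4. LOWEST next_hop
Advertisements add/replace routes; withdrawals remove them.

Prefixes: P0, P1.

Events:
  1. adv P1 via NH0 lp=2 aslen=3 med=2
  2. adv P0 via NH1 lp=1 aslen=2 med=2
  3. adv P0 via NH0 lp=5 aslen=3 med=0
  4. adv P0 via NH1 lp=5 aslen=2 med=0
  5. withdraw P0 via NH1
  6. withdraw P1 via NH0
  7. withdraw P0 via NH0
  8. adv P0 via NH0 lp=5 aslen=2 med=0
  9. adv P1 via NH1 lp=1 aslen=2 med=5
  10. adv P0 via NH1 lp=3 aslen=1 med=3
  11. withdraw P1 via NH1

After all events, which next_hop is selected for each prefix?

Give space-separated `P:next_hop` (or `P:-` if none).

Answer: P0:NH0 P1:-

Derivation:
Op 1: best P0=- P1=NH0
Op 2: best P0=NH1 P1=NH0
Op 3: best P0=NH0 P1=NH0
Op 4: best P0=NH1 P1=NH0
Op 5: best P0=NH0 P1=NH0
Op 6: best P0=NH0 P1=-
Op 7: best P0=- P1=-
Op 8: best P0=NH0 P1=-
Op 9: best P0=NH0 P1=NH1
Op 10: best P0=NH0 P1=NH1
Op 11: best P0=NH0 P1=-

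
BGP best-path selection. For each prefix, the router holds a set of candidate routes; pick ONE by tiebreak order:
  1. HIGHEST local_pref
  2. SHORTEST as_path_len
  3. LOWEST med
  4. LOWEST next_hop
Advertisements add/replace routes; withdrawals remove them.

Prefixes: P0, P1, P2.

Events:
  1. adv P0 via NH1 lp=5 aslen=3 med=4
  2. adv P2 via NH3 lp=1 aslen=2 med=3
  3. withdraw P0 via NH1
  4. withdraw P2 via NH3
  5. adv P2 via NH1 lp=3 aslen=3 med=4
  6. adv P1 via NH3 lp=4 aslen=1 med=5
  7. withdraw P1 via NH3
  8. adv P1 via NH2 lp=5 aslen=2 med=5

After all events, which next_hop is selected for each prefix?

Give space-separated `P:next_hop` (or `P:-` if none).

Op 1: best P0=NH1 P1=- P2=-
Op 2: best P0=NH1 P1=- P2=NH3
Op 3: best P0=- P1=- P2=NH3
Op 4: best P0=- P1=- P2=-
Op 5: best P0=- P1=- P2=NH1
Op 6: best P0=- P1=NH3 P2=NH1
Op 7: best P0=- P1=- P2=NH1
Op 8: best P0=- P1=NH2 P2=NH1

Answer: P0:- P1:NH2 P2:NH1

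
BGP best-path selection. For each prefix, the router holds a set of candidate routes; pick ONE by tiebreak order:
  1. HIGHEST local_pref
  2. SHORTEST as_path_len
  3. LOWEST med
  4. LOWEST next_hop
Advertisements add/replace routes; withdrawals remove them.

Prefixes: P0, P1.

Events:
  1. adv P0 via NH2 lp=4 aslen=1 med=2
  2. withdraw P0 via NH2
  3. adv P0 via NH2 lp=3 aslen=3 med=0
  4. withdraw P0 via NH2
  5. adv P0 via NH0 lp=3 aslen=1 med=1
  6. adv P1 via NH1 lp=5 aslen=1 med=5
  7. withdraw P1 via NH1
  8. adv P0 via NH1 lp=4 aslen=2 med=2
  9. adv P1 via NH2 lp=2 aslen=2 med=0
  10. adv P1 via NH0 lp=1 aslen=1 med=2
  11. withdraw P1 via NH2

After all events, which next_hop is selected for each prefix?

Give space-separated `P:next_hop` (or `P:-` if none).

Answer: P0:NH1 P1:NH0

Derivation:
Op 1: best P0=NH2 P1=-
Op 2: best P0=- P1=-
Op 3: best P0=NH2 P1=-
Op 4: best P0=- P1=-
Op 5: best P0=NH0 P1=-
Op 6: best P0=NH0 P1=NH1
Op 7: best P0=NH0 P1=-
Op 8: best P0=NH1 P1=-
Op 9: best P0=NH1 P1=NH2
Op 10: best P0=NH1 P1=NH2
Op 11: best P0=NH1 P1=NH0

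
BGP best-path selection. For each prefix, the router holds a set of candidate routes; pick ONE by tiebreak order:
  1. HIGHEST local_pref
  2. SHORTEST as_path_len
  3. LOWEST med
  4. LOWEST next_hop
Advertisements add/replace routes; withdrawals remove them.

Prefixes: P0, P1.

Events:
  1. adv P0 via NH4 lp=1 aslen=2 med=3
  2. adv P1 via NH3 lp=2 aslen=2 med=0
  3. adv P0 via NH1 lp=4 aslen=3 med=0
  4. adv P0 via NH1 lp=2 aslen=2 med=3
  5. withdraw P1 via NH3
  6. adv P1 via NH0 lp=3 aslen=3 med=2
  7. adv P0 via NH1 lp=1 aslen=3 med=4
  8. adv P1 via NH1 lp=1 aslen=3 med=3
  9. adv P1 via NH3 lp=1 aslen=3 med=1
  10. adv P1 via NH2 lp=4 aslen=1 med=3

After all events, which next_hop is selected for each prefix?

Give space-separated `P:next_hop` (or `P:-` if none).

Op 1: best P0=NH4 P1=-
Op 2: best P0=NH4 P1=NH3
Op 3: best P0=NH1 P1=NH3
Op 4: best P0=NH1 P1=NH3
Op 5: best P0=NH1 P1=-
Op 6: best P0=NH1 P1=NH0
Op 7: best P0=NH4 P1=NH0
Op 8: best P0=NH4 P1=NH0
Op 9: best P0=NH4 P1=NH0
Op 10: best P0=NH4 P1=NH2

Answer: P0:NH4 P1:NH2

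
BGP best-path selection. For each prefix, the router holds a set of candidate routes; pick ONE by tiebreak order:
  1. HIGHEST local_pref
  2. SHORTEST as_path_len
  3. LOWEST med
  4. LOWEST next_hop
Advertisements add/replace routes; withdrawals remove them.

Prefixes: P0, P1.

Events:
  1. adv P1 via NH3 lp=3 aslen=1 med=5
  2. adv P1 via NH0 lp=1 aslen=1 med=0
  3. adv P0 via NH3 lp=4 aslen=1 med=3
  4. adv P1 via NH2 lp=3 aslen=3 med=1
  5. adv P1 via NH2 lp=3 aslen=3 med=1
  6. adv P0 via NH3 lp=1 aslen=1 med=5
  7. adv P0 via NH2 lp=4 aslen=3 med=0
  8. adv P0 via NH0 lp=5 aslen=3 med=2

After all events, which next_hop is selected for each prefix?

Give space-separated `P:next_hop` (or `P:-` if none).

Op 1: best P0=- P1=NH3
Op 2: best P0=- P1=NH3
Op 3: best P0=NH3 P1=NH3
Op 4: best P0=NH3 P1=NH3
Op 5: best P0=NH3 P1=NH3
Op 6: best P0=NH3 P1=NH3
Op 7: best P0=NH2 P1=NH3
Op 8: best P0=NH0 P1=NH3

Answer: P0:NH0 P1:NH3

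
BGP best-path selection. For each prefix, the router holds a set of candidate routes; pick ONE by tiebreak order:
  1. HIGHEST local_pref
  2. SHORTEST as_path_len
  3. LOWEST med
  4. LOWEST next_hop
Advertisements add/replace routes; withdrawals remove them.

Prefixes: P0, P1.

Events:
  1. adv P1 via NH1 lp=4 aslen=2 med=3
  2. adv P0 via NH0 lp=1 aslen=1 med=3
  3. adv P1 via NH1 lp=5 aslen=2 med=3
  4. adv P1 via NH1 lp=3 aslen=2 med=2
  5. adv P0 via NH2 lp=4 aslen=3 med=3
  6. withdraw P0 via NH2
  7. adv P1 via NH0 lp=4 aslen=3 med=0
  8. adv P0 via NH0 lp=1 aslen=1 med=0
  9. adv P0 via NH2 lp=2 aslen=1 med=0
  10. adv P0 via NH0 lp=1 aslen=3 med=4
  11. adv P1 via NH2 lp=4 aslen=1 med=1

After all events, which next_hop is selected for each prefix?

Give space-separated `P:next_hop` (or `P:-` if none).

Op 1: best P0=- P1=NH1
Op 2: best P0=NH0 P1=NH1
Op 3: best P0=NH0 P1=NH1
Op 4: best P0=NH0 P1=NH1
Op 5: best P0=NH2 P1=NH1
Op 6: best P0=NH0 P1=NH1
Op 7: best P0=NH0 P1=NH0
Op 8: best P0=NH0 P1=NH0
Op 9: best P0=NH2 P1=NH0
Op 10: best P0=NH2 P1=NH0
Op 11: best P0=NH2 P1=NH2

Answer: P0:NH2 P1:NH2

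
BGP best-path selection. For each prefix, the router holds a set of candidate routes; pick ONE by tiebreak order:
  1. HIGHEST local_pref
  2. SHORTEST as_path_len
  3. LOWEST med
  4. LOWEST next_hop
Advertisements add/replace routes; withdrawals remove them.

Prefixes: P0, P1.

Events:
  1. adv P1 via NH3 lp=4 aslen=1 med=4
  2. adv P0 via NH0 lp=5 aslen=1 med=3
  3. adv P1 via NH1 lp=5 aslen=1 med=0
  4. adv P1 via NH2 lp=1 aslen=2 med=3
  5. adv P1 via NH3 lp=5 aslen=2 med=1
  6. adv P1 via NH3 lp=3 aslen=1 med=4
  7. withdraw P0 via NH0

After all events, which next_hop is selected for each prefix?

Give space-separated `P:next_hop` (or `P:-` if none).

Op 1: best P0=- P1=NH3
Op 2: best P0=NH0 P1=NH3
Op 3: best P0=NH0 P1=NH1
Op 4: best P0=NH0 P1=NH1
Op 5: best P0=NH0 P1=NH1
Op 6: best P0=NH0 P1=NH1
Op 7: best P0=- P1=NH1

Answer: P0:- P1:NH1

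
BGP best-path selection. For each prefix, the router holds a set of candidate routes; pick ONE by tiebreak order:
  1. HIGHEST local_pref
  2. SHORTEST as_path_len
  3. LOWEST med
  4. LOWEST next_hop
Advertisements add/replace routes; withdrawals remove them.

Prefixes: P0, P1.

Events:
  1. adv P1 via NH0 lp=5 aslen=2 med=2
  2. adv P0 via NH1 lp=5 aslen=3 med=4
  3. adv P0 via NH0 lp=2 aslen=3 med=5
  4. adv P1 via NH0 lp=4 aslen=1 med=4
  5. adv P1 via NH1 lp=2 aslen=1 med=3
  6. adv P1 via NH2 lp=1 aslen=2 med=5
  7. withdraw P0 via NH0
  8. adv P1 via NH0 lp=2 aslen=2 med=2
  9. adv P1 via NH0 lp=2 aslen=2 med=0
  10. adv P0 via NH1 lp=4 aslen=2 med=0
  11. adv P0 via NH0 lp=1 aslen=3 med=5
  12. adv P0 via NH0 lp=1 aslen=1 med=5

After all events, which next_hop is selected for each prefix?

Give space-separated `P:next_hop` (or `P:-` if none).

Op 1: best P0=- P1=NH0
Op 2: best P0=NH1 P1=NH0
Op 3: best P0=NH1 P1=NH0
Op 4: best P0=NH1 P1=NH0
Op 5: best P0=NH1 P1=NH0
Op 6: best P0=NH1 P1=NH0
Op 7: best P0=NH1 P1=NH0
Op 8: best P0=NH1 P1=NH1
Op 9: best P0=NH1 P1=NH1
Op 10: best P0=NH1 P1=NH1
Op 11: best P0=NH1 P1=NH1
Op 12: best P0=NH1 P1=NH1

Answer: P0:NH1 P1:NH1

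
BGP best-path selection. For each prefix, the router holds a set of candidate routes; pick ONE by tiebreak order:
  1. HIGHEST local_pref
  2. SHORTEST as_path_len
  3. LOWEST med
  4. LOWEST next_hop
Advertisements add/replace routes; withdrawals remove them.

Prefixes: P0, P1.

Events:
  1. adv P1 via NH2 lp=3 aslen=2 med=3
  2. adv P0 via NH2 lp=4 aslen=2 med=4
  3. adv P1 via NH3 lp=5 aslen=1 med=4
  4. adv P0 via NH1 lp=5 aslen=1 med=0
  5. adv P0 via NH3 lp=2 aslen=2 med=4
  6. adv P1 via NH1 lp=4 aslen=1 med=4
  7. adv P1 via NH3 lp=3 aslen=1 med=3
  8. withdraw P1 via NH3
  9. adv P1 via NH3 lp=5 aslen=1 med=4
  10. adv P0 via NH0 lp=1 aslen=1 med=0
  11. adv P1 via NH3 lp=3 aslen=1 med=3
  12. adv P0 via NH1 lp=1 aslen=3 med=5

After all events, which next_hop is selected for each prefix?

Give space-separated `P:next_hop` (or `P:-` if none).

Answer: P0:NH2 P1:NH1

Derivation:
Op 1: best P0=- P1=NH2
Op 2: best P0=NH2 P1=NH2
Op 3: best P0=NH2 P1=NH3
Op 4: best P0=NH1 P1=NH3
Op 5: best P0=NH1 P1=NH3
Op 6: best P0=NH1 P1=NH3
Op 7: best P0=NH1 P1=NH1
Op 8: best P0=NH1 P1=NH1
Op 9: best P0=NH1 P1=NH3
Op 10: best P0=NH1 P1=NH3
Op 11: best P0=NH1 P1=NH1
Op 12: best P0=NH2 P1=NH1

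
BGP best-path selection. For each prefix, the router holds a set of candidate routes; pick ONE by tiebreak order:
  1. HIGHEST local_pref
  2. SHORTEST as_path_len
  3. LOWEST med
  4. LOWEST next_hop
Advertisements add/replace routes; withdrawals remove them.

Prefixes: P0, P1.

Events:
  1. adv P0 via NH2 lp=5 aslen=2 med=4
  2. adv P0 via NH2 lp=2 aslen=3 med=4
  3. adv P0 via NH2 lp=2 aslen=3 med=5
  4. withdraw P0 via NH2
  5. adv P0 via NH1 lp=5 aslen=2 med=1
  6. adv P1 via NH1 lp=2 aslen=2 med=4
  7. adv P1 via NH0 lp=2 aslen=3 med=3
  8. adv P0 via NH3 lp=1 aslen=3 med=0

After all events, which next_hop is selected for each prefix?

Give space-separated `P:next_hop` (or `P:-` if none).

Answer: P0:NH1 P1:NH1

Derivation:
Op 1: best P0=NH2 P1=-
Op 2: best P0=NH2 P1=-
Op 3: best P0=NH2 P1=-
Op 4: best P0=- P1=-
Op 5: best P0=NH1 P1=-
Op 6: best P0=NH1 P1=NH1
Op 7: best P0=NH1 P1=NH1
Op 8: best P0=NH1 P1=NH1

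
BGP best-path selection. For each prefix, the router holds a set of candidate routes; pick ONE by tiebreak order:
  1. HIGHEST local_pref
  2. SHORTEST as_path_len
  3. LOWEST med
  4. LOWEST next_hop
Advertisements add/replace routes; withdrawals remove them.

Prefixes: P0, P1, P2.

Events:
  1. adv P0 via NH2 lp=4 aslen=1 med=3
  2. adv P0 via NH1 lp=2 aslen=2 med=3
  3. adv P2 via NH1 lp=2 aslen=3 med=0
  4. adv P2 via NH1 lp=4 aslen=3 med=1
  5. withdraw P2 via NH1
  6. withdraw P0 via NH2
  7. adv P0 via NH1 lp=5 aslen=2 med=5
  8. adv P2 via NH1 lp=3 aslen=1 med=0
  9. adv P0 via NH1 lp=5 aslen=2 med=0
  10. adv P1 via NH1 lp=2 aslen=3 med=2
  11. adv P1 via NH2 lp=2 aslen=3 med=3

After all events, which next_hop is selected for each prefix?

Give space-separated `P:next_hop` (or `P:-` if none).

Op 1: best P0=NH2 P1=- P2=-
Op 2: best P0=NH2 P1=- P2=-
Op 3: best P0=NH2 P1=- P2=NH1
Op 4: best P0=NH2 P1=- P2=NH1
Op 5: best P0=NH2 P1=- P2=-
Op 6: best P0=NH1 P1=- P2=-
Op 7: best P0=NH1 P1=- P2=-
Op 8: best P0=NH1 P1=- P2=NH1
Op 9: best P0=NH1 P1=- P2=NH1
Op 10: best P0=NH1 P1=NH1 P2=NH1
Op 11: best P0=NH1 P1=NH1 P2=NH1

Answer: P0:NH1 P1:NH1 P2:NH1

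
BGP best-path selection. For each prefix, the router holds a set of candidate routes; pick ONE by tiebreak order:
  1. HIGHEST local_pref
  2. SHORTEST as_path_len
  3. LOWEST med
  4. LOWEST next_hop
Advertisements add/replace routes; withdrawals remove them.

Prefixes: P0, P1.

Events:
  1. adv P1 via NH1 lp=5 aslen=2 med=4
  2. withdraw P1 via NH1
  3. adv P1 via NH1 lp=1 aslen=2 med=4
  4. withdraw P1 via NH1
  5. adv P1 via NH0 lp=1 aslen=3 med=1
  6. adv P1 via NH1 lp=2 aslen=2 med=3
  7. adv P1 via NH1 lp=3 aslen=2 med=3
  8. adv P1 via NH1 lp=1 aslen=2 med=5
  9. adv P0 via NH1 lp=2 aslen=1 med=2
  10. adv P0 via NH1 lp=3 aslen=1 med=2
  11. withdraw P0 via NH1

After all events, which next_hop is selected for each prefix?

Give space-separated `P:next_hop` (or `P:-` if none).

Answer: P0:- P1:NH1

Derivation:
Op 1: best P0=- P1=NH1
Op 2: best P0=- P1=-
Op 3: best P0=- P1=NH1
Op 4: best P0=- P1=-
Op 5: best P0=- P1=NH0
Op 6: best P0=- P1=NH1
Op 7: best P0=- P1=NH1
Op 8: best P0=- P1=NH1
Op 9: best P0=NH1 P1=NH1
Op 10: best P0=NH1 P1=NH1
Op 11: best P0=- P1=NH1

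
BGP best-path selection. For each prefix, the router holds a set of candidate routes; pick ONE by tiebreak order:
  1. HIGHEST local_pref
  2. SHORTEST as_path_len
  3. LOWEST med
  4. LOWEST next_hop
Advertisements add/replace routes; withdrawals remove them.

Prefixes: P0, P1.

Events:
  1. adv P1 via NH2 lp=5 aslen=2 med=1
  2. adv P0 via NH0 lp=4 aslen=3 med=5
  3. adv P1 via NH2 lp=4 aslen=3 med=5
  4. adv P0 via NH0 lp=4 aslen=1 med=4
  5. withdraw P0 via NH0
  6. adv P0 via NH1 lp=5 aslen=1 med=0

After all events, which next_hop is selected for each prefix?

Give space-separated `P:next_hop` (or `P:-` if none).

Op 1: best P0=- P1=NH2
Op 2: best P0=NH0 P1=NH2
Op 3: best P0=NH0 P1=NH2
Op 4: best P0=NH0 P1=NH2
Op 5: best P0=- P1=NH2
Op 6: best P0=NH1 P1=NH2

Answer: P0:NH1 P1:NH2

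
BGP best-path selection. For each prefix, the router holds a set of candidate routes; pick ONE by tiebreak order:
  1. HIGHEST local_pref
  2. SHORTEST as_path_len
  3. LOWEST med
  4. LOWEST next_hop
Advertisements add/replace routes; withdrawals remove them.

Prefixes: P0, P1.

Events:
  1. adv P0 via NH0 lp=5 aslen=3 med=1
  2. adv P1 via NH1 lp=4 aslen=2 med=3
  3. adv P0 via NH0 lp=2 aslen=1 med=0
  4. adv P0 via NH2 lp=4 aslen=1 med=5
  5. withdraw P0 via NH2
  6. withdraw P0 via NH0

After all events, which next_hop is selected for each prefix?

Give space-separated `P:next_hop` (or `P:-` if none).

Answer: P0:- P1:NH1

Derivation:
Op 1: best P0=NH0 P1=-
Op 2: best P0=NH0 P1=NH1
Op 3: best P0=NH0 P1=NH1
Op 4: best P0=NH2 P1=NH1
Op 5: best P0=NH0 P1=NH1
Op 6: best P0=- P1=NH1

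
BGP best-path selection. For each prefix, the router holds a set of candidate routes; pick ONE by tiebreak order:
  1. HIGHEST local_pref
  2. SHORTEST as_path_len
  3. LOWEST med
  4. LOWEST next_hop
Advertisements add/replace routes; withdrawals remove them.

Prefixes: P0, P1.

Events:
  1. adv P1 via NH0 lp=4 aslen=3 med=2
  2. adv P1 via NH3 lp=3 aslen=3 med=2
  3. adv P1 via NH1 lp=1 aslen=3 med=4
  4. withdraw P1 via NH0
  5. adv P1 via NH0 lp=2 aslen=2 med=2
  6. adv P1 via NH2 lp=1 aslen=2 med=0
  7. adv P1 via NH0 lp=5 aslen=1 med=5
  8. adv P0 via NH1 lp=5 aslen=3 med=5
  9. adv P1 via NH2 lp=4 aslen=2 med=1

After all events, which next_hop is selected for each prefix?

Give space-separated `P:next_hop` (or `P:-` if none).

Op 1: best P0=- P1=NH0
Op 2: best P0=- P1=NH0
Op 3: best P0=- P1=NH0
Op 4: best P0=- P1=NH3
Op 5: best P0=- P1=NH3
Op 6: best P0=- P1=NH3
Op 7: best P0=- P1=NH0
Op 8: best P0=NH1 P1=NH0
Op 9: best P0=NH1 P1=NH0

Answer: P0:NH1 P1:NH0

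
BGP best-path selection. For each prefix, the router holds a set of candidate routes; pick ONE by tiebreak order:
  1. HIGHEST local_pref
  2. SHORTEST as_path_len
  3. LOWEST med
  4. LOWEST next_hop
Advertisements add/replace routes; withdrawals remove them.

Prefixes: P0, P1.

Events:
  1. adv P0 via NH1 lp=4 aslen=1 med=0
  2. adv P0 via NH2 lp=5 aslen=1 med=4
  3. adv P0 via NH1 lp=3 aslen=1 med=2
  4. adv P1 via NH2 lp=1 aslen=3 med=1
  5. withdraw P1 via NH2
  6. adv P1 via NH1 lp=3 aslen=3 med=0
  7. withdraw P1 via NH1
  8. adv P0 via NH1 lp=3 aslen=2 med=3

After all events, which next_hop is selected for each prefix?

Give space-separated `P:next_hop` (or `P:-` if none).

Answer: P0:NH2 P1:-

Derivation:
Op 1: best P0=NH1 P1=-
Op 2: best P0=NH2 P1=-
Op 3: best P0=NH2 P1=-
Op 4: best P0=NH2 P1=NH2
Op 5: best P0=NH2 P1=-
Op 6: best P0=NH2 P1=NH1
Op 7: best P0=NH2 P1=-
Op 8: best P0=NH2 P1=-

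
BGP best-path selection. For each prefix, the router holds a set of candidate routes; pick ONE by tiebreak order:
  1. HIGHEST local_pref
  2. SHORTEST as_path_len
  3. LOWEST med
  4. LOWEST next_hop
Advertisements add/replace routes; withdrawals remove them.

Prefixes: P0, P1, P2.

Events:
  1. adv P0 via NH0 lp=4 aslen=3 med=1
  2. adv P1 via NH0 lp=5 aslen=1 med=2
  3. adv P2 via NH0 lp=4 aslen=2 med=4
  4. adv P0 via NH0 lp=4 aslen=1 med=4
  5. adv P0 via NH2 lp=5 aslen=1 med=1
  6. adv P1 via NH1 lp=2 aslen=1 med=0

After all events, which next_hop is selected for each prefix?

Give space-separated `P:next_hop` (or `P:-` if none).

Op 1: best P0=NH0 P1=- P2=-
Op 2: best P0=NH0 P1=NH0 P2=-
Op 3: best P0=NH0 P1=NH0 P2=NH0
Op 4: best P0=NH0 P1=NH0 P2=NH0
Op 5: best P0=NH2 P1=NH0 P2=NH0
Op 6: best P0=NH2 P1=NH0 P2=NH0

Answer: P0:NH2 P1:NH0 P2:NH0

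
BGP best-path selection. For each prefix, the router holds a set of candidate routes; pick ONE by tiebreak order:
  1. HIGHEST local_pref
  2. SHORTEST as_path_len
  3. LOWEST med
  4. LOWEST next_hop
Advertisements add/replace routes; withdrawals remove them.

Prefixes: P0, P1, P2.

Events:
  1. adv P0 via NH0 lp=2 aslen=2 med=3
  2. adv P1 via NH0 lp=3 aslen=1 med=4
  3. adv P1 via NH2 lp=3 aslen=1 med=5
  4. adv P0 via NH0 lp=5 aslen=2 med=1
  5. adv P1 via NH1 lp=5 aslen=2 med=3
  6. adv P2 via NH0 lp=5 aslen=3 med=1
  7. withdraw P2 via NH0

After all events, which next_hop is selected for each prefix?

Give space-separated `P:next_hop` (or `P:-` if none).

Answer: P0:NH0 P1:NH1 P2:-

Derivation:
Op 1: best P0=NH0 P1=- P2=-
Op 2: best P0=NH0 P1=NH0 P2=-
Op 3: best P0=NH0 P1=NH0 P2=-
Op 4: best P0=NH0 P1=NH0 P2=-
Op 5: best P0=NH0 P1=NH1 P2=-
Op 6: best P0=NH0 P1=NH1 P2=NH0
Op 7: best P0=NH0 P1=NH1 P2=-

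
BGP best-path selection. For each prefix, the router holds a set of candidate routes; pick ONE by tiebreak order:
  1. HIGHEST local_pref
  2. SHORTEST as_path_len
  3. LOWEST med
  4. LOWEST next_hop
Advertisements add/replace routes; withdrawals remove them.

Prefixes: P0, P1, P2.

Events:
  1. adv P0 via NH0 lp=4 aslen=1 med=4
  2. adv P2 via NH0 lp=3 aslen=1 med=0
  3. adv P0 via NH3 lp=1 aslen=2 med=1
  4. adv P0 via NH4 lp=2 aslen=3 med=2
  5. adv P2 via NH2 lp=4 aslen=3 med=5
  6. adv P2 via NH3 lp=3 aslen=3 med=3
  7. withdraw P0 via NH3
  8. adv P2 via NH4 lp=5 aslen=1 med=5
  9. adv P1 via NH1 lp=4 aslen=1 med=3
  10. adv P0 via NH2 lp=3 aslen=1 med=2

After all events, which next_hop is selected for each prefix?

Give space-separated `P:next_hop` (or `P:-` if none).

Op 1: best P0=NH0 P1=- P2=-
Op 2: best P0=NH0 P1=- P2=NH0
Op 3: best P0=NH0 P1=- P2=NH0
Op 4: best P0=NH0 P1=- P2=NH0
Op 5: best P0=NH0 P1=- P2=NH2
Op 6: best P0=NH0 P1=- P2=NH2
Op 7: best P0=NH0 P1=- P2=NH2
Op 8: best P0=NH0 P1=- P2=NH4
Op 9: best P0=NH0 P1=NH1 P2=NH4
Op 10: best P0=NH0 P1=NH1 P2=NH4

Answer: P0:NH0 P1:NH1 P2:NH4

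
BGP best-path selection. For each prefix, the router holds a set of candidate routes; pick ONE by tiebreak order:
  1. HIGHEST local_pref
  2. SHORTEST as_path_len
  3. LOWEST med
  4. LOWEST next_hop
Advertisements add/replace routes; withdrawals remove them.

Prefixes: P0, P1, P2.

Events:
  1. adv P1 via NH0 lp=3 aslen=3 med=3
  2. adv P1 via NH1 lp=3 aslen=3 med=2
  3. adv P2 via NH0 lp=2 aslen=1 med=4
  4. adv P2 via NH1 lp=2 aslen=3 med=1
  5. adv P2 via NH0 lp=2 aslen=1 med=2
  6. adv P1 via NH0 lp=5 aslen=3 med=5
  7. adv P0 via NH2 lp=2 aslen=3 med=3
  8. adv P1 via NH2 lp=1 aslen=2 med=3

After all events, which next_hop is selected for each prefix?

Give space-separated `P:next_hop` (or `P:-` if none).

Op 1: best P0=- P1=NH0 P2=-
Op 2: best P0=- P1=NH1 P2=-
Op 3: best P0=- P1=NH1 P2=NH0
Op 4: best P0=- P1=NH1 P2=NH0
Op 5: best P0=- P1=NH1 P2=NH0
Op 6: best P0=- P1=NH0 P2=NH0
Op 7: best P0=NH2 P1=NH0 P2=NH0
Op 8: best P0=NH2 P1=NH0 P2=NH0

Answer: P0:NH2 P1:NH0 P2:NH0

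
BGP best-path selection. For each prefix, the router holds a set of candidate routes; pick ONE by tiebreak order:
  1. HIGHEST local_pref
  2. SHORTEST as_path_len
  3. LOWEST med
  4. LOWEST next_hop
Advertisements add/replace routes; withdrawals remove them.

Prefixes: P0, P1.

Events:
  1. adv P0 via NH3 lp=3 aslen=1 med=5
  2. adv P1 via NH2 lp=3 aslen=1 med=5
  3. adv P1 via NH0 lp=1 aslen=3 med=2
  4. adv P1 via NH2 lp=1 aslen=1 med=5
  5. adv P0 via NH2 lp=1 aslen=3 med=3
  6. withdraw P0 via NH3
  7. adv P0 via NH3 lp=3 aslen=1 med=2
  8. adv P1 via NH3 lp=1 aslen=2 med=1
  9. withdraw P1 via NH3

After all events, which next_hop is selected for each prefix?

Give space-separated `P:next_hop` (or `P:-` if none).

Answer: P0:NH3 P1:NH2

Derivation:
Op 1: best P0=NH3 P1=-
Op 2: best P0=NH3 P1=NH2
Op 3: best P0=NH3 P1=NH2
Op 4: best P0=NH3 P1=NH2
Op 5: best P0=NH3 P1=NH2
Op 6: best P0=NH2 P1=NH2
Op 7: best P0=NH3 P1=NH2
Op 8: best P0=NH3 P1=NH2
Op 9: best P0=NH3 P1=NH2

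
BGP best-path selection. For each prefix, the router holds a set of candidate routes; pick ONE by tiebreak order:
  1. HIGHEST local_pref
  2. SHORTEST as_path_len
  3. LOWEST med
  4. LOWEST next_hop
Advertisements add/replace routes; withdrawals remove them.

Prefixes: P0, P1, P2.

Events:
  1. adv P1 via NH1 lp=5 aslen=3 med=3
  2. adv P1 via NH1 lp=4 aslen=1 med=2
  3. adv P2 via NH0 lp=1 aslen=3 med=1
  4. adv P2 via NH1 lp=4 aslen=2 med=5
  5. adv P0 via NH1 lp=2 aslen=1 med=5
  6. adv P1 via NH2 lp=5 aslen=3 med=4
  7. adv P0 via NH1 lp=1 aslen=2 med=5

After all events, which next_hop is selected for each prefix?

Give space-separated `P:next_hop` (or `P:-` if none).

Op 1: best P0=- P1=NH1 P2=-
Op 2: best P0=- P1=NH1 P2=-
Op 3: best P0=- P1=NH1 P2=NH0
Op 4: best P0=- P1=NH1 P2=NH1
Op 5: best P0=NH1 P1=NH1 P2=NH1
Op 6: best P0=NH1 P1=NH2 P2=NH1
Op 7: best P0=NH1 P1=NH2 P2=NH1

Answer: P0:NH1 P1:NH2 P2:NH1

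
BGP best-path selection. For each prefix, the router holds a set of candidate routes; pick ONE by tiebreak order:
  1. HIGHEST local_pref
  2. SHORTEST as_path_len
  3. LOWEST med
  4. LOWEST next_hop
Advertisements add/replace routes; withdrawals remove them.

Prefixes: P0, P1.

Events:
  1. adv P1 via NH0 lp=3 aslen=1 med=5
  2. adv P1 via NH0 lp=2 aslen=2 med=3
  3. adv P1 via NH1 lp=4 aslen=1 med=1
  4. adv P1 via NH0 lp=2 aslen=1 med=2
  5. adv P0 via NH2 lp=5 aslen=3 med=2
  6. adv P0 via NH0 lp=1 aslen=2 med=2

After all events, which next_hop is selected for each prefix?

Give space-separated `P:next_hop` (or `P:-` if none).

Op 1: best P0=- P1=NH0
Op 2: best P0=- P1=NH0
Op 3: best P0=- P1=NH1
Op 4: best P0=- P1=NH1
Op 5: best P0=NH2 P1=NH1
Op 6: best P0=NH2 P1=NH1

Answer: P0:NH2 P1:NH1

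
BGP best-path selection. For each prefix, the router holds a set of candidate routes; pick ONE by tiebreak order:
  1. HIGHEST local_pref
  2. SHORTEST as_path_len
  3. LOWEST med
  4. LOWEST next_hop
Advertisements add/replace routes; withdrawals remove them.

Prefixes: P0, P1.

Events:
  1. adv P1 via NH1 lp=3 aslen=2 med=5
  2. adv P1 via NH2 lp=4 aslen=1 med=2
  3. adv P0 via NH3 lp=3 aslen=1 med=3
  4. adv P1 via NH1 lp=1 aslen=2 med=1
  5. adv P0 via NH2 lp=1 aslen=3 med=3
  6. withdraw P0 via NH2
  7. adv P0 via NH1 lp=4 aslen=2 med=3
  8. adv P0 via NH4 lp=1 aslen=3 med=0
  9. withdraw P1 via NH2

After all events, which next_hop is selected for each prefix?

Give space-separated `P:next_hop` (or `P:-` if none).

Op 1: best P0=- P1=NH1
Op 2: best P0=- P1=NH2
Op 3: best P0=NH3 P1=NH2
Op 4: best P0=NH3 P1=NH2
Op 5: best P0=NH3 P1=NH2
Op 6: best P0=NH3 P1=NH2
Op 7: best P0=NH1 P1=NH2
Op 8: best P0=NH1 P1=NH2
Op 9: best P0=NH1 P1=NH1

Answer: P0:NH1 P1:NH1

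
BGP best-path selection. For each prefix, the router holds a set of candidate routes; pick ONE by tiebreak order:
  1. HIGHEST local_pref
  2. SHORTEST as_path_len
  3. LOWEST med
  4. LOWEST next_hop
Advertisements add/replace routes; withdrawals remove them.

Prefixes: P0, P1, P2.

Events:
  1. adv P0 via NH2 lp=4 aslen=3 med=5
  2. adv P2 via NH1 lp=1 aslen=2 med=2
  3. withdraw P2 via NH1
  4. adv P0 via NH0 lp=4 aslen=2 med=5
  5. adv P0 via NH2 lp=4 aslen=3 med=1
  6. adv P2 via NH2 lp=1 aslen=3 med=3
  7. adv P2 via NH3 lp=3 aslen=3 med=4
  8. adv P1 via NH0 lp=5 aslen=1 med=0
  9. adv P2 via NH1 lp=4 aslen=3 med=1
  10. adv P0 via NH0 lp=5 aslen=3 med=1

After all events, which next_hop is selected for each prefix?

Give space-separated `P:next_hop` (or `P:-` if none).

Answer: P0:NH0 P1:NH0 P2:NH1

Derivation:
Op 1: best P0=NH2 P1=- P2=-
Op 2: best P0=NH2 P1=- P2=NH1
Op 3: best P0=NH2 P1=- P2=-
Op 4: best P0=NH0 P1=- P2=-
Op 5: best P0=NH0 P1=- P2=-
Op 6: best P0=NH0 P1=- P2=NH2
Op 7: best P0=NH0 P1=- P2=NH3
Op 8: best P0=NH0 P1=NH0 P2=NH3
Op 9: best P0=NH0 P1=NH0 P2=NH1
Op 10: best P0=NH0 P1=NH0 P2=NH1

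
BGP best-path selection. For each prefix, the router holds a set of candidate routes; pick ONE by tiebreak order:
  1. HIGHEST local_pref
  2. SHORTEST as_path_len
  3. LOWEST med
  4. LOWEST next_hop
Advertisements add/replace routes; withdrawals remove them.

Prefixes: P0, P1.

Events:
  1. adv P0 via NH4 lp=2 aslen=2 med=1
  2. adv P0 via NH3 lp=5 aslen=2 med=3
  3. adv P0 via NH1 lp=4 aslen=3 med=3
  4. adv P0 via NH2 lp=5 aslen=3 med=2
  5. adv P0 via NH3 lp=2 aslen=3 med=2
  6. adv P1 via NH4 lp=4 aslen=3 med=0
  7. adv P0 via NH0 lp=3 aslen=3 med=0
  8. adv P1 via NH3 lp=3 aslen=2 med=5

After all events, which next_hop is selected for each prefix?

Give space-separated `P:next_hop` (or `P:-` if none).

Answer: P0:NH2 P1:NH4

Derivation:
Op 1: best P0=NH4 P1=-
Op 2: best P0=NH3 P1=-
Op 3: best P0=NH3 P1=-
Op 4: best P0=NH3 P1=-
Op 5: best P0=NH2 P1=-
Op 6: best P0=NH2 P1=NH4
Op 7: best P0=NH2 P1=NH4
Op 8: best P0=NH2 P1=NH4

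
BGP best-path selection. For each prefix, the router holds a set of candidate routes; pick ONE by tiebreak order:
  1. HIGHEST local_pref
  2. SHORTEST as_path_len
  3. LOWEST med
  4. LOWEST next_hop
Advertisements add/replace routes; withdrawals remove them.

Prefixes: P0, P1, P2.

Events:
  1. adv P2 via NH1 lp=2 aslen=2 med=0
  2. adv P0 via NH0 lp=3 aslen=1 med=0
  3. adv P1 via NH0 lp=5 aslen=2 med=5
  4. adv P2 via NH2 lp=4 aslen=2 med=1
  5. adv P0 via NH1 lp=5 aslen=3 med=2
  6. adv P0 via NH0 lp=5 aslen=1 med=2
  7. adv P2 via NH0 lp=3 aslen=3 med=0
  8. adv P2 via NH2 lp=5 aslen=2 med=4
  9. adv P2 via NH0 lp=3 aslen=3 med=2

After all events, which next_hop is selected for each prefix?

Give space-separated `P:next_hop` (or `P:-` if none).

Op 1: best P0=- P1=- P2=NH1
Op 2: best P0=NH0 P1=- P2=NH1
Op 3: best P0=NH0 P1=NH0 P2=NH1
Op 4: best P0=NH0 P1=NH0 P2=NH2
Op 5: best P0=NH1 P1=NH0 P2=NH2
Op 6: best P0=NH0 P1=NH0 P2=NH2
Op 7: best P0=NH0 P1=NH0 P2=NH2
Op 8: best P0=NH0 P1=NH0 P2=NH2
Op 9: best P0=NH0 P1=NH0 P2=NH2

Answer: P0:NH0 P1:NH0 P2:NH2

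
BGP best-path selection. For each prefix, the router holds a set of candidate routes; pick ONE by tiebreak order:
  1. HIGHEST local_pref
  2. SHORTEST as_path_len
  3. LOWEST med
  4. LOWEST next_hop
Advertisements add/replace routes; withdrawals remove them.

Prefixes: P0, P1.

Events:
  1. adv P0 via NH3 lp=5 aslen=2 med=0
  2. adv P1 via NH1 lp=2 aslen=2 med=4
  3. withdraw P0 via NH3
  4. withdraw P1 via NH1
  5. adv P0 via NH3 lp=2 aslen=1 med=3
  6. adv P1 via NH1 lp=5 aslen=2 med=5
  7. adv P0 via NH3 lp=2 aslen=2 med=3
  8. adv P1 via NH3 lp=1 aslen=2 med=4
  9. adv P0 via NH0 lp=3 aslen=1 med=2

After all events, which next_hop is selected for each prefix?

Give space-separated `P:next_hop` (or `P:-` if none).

Answer: P0:NH0 P1:NH1

Derivation:
Op 1: best P0=NH3 P1=-
Op 2: best P0=NH3 P1=NH1
Op 3: best P0=- P1=NH1
Op 4: best P0=- P1=-
Op 5: best P0=NH3 P1=-
Op 6: best P0=NH3 P1=NH1
Op 7: best P0=NH3 P1=NH1
Op 8: best P0=NH3 P1=NH1
Op 9: best P0=NH0 P1=NH1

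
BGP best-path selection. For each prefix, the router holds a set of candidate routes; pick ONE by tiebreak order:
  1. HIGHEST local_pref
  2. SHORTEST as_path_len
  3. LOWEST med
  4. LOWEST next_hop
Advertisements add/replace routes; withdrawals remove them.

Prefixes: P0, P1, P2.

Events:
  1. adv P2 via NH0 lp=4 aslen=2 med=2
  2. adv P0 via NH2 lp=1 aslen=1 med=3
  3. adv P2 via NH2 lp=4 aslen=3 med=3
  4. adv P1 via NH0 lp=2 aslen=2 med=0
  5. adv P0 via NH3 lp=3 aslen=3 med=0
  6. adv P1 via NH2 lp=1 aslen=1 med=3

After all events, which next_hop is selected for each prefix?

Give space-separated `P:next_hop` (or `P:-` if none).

Answer: P0:NH3 P1:NH0 P2:NH0

Derivation:
Op 1: best P0=- P1=- P2=NH0
Op 2: best P0=NH2 P1=- P2=NH0
Op 3: best P0=NH2 P1=- P2=NH0
Op 4: best P0=NH2 P1=NH0 P2=NH0
Op 5: best P0=NH3 P1=NH0 P2=NH0
Op 6: best P0=NH3 P1=NH0 P2=NH0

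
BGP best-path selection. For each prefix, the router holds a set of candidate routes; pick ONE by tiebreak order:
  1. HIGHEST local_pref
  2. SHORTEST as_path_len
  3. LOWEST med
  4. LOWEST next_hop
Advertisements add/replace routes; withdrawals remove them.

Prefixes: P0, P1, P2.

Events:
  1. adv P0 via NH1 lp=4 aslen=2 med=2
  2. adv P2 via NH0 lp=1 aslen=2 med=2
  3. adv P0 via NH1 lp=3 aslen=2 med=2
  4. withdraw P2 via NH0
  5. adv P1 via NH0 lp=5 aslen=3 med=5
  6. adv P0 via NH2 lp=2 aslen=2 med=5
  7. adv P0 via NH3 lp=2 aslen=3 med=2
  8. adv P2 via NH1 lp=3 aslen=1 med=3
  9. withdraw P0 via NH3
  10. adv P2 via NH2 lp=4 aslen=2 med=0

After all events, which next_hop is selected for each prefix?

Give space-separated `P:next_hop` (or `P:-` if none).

Answer: P0:NH1 P1:NH0 P2:NH2

Derivation:
Op 1: best P0=NH1 P1=- P2=-
Op 2: best P0=NH1 P1=- P2=NH0
Op 3: best P0=NH1 P1=- P2=NH0
Op 4: best P0=NH1 P1=- P2=-
Op 5: best P0=NH1 P1=NH0 P2=-
Op 6: best P0=NH1 P1=NH0 P2=-
Op 7: best P0=NH1 P1=NH0 P2=-
Op 8: best P0=NH1 P1=NH0 P2=NH1
Op 9: best P0=NH1 P1=NH0 P2=NH1
Op 10: best P0=NH1 P1=NH0 P2=NH2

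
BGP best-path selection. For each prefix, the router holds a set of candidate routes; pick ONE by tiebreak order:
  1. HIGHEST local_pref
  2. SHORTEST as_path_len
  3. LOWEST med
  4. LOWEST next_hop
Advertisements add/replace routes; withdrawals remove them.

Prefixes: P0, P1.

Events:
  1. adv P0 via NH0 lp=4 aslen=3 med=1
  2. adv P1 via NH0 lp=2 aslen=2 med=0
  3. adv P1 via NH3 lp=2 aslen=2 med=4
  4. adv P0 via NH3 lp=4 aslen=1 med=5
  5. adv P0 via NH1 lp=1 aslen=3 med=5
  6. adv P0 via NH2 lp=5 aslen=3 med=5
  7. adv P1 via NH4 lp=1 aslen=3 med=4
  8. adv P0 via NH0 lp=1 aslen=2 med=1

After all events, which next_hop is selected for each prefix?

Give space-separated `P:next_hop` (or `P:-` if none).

Answer: P0:NH2 P1:NH0

Derivation:
Op 1: best P0=NH0 P1=-
Op 2: best P0=NH0 P1=NH0
Op 3: best P0=NH0 P1=NH0
Op 4: best P0=NH3 P1=NH0
Op 5: best P0=NH3 P1=NH0
Op 6: best P0=NH2 P1=NH0
Op 7: best P0=NH2 P1=NH0
Op 8: best P0=NH2 P1=NH0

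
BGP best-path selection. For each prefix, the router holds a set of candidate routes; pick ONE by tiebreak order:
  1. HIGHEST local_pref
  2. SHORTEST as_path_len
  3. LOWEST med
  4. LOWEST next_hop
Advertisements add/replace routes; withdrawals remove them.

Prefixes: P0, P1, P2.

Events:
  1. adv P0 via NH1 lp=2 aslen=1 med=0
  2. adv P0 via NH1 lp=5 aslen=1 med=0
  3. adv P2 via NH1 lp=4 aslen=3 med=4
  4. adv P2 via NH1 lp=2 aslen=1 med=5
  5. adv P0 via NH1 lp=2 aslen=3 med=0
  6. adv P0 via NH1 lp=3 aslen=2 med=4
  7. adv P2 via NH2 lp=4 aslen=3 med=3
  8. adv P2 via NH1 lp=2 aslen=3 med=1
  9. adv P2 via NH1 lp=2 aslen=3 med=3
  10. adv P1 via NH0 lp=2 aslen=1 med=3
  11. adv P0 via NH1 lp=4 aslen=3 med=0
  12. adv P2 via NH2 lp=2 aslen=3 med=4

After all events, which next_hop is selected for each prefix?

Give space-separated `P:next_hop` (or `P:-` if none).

Answer: P0:NH1 P1:NH0 P2:NH1

Derivation:
Op 1: best P0=NH1 P1=- P2=-
Op 2: best P0=NH1 P1=- P2=-
Op 3: best P0=NH1 P1=- P2=NH1
Op 4: best P0=NH1 P1=- P2=NH1
Op 5: best P0=NH1 P1=- P2=NH1
Op 6: best P0=NH1 P1=- P2=NH1
Op 7: best P0=NH1 P1=- P2=NH2
Op 8: best P0=NH1 P1=- P2=NH2
Op 9: best P0=NH1 P1=- P2=NH2
Op 10: best P0=NH1 P1=NH0 P2=NH2
Op 11: best P0=NH1 P1=NH0 P2=NH2
Op 12: best P0=NH1 P1=NH0 P2=NH1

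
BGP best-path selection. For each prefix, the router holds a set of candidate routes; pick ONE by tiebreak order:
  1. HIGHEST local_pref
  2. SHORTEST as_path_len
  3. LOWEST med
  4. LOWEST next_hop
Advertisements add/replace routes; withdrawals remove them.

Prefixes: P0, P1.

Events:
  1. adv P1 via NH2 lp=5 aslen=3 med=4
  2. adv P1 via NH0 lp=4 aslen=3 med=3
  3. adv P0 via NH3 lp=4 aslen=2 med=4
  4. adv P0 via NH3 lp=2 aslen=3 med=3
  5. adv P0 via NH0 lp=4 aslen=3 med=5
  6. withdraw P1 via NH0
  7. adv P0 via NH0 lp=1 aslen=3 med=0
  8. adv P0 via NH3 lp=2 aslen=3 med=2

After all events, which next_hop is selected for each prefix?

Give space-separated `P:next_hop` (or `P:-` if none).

Answer: P0:NH3 P1:NH2

Derivation:
Op 1: best P0=- P1=NH2
Op 2: best P0=- P1=NH2
Op 3: best P0=NH3 P1=NH2
Op 4: best P0=NH3 P1=NH2
Op 5: best P0=NH0 P1=NH2
Op 6: best P0=NH0 P1=NH2
Op 7: best P0=NH3 P1=NH2
Op 8: best P0=NH3 P1=NH2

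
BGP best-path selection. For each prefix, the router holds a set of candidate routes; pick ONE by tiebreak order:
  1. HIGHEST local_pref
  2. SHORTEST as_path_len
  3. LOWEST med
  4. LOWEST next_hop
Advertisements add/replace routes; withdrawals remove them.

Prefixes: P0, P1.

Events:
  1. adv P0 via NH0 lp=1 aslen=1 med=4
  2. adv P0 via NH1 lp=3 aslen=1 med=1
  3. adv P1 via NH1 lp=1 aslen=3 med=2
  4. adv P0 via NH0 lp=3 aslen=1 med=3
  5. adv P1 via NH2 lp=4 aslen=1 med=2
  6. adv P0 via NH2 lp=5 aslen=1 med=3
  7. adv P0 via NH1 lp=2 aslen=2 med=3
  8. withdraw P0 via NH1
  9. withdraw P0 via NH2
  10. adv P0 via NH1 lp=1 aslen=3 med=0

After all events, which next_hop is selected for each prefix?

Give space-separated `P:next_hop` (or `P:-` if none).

Op 1: best P0=NH0 P1=-
Op 2: best P0=NH1 P1=-
Op 3: best P0=NH1 P1=NH1
Op 4: best P0=NH1 P1=NH1
Op 5: best P0=NH1 P1=NH2
Op 6: best P0=NH2 P1=NH2
Op 7: best P0=NH2 P1=NH2
Op 8: best P0=NH2 P1=NH2
Op 9: best P0=NH0 P1=NH2
Op 10: best P0=NH0 P1=NH2

Answer: P0:NH0 P1:NH2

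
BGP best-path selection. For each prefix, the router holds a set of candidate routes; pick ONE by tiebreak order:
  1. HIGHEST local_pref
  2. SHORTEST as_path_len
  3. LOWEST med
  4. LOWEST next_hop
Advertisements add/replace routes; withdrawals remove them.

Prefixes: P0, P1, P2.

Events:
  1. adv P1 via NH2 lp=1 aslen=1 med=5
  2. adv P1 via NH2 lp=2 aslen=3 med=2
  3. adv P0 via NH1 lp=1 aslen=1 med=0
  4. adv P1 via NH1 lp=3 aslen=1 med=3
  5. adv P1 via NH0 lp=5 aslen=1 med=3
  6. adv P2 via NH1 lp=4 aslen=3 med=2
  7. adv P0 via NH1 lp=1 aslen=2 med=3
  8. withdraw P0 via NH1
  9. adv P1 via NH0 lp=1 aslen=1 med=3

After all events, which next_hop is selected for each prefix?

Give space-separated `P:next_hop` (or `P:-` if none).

Answer: P0:- P1:NH1 P2:NH1

Derivation:
Op 1: best P0=- P1=NH2 P2=-
Op 2: best P0=- P1=NH2 P2=-
Op 3: best P0=NH1 P1=NH2 P2=-
Op 4: best P0=NH1 P1=NH1 P2=-
Op 5: best P0=NH1 P1=NH0 P2=-
Op 6: best P0=NH1 P1=NH0 P2=NH1
Op 7: best P0=NH1 P1=NH0 P2=NH1
Op 8: best P0=- P1=NH0 P2=NH1
Op 9: best P0=- P1=NH1 P2=NH1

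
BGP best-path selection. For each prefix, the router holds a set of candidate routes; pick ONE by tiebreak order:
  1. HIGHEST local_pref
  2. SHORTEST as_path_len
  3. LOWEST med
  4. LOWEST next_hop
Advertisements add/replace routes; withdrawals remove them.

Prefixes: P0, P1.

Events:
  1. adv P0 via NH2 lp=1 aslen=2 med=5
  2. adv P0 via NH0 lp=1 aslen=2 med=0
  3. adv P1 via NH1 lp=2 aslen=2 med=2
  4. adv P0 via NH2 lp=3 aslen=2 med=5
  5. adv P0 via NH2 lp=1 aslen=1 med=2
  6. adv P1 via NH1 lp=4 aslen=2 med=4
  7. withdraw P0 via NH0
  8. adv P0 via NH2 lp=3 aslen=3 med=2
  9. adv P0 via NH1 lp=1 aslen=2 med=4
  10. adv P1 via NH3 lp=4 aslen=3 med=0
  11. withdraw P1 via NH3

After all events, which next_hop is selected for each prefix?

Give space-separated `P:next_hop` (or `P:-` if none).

Answer: P0:NH2 P1:NH1

Derivation:
Op 1: best P0=NH2 P1=-
Op 2: best P0=NH0 P1=-
Op 3: best P0=NH0 P1=NH1
Op 4: best P0=NH2 P1=NH1
Op 5: best P0=NH2 P1=NH1
Op 6: best P0=NH2 P1=NH1
Op 7: best P0=NH2 P1=NH1
Op 8: best P0=NH2 P1=NH1
Op 9: best P0=NH2 P1=NH1
Op 10: best P0=NH2 P1=NH1
Op 11: best P0=NH2 P1=NH1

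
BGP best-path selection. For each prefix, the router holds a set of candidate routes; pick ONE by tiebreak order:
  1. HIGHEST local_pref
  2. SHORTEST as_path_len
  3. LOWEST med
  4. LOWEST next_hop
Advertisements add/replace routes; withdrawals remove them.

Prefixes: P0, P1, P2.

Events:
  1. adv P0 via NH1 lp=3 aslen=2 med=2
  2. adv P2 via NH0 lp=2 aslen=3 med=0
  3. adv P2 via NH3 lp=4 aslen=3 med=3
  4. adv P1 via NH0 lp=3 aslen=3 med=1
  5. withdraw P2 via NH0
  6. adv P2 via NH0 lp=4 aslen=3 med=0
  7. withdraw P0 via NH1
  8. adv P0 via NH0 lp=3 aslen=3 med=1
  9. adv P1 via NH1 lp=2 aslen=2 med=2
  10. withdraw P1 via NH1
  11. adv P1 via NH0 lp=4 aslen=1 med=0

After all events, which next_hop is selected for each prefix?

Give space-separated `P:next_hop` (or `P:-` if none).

Answer: P0:NH0 P1:NH0 P2:NH0

Derivation:
Op 1: best P0=NH1 P1=- P2=-
Op 2: best P0=NH1 P1=- P2=NH0
Op 3: best P0=NH1 P1=- P2=NH3
Op 4: best P0=NH1 P1=NH0 P2=NH3
Op 5: best P0=NH1 P1=NH0 P2=NH3
Op 6: best P0=NH1 P1=NH0 P2=NH0
Op 7: best P0=- P1=NH0 P2=NH0
Op 8: best P0=NH0 P1=NH0 P2=NH0
Op 9: best P0=NH0 P1=NH0 P2=NH0
Op 10: best P0=NH0 P1=NH0 P2=NH0
Op 11: best P0=NH0 P1=NH0 P2=NH0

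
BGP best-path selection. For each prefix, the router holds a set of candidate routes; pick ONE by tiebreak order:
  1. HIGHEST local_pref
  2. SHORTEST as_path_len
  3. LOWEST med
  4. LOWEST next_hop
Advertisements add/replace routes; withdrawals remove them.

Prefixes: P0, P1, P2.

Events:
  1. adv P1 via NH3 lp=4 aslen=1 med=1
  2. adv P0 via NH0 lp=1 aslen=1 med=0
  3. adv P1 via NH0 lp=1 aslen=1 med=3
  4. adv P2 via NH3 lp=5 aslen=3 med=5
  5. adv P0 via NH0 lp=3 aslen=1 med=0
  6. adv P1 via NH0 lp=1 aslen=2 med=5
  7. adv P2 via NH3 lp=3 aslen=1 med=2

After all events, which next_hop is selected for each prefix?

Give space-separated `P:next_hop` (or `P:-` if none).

Answer: P0:NH0 P1:NH3 P2:NH3

Derivation:
Op 1: best P0=- P1=NH3 P2=-
Op 2: best P0=NH0 P1=NH3 P2=-
Op 3: best P0=NH0 P1=NH3 P2=-
Op 4: best P0=NH0 P1=NH3 P2=NH3
Op 5: best P0=NH0 P1=NH3 P2=NH3
Op 6: best P0=NH0 P1=NH3 P2=NH3
Op 7: best P0=NH0 P1=NH3 P2=NH3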